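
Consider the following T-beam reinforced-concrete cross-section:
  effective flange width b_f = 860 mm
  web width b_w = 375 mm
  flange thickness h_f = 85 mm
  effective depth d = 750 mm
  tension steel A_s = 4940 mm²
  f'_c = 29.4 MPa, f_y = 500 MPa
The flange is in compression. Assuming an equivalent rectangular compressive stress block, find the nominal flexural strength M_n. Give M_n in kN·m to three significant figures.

Tension: T = A_s f_y = 4940 × 500 = 2470000 N.
Try a within the flange: a = T/(0.85 f'_c b_f) = 2470000/(0.85 × 29.4 × 860) = 114.93 mm.
a = 114.93 > h_f = 85 mm: the block extends into the web. Split into flange-overhang and web parts.
C_f = 0.85 f'_c (b_f − b_w) h_f = 0.85 × 29.4 × (860 − 375) × 85 = 1030213 N.
Remaining web compression depth: a_w = (T − C_f)/(0.85 f'_c b_w) = (2470000 − 1030213)/(0.85 × 29.4 × 375) = 153.64 mm.
M_n = C_f(d − h_f/2) + (T − C_f)(d − a_w/2) = 1030213 × (750 − 42.5) + 1439787 × (750 − 76.82) = 728.88 + 969.24 = 1698.12 × 10⁶ N·mm.
M_n = 1698.12 kN·m.

M_n ≈ 1700 kN·m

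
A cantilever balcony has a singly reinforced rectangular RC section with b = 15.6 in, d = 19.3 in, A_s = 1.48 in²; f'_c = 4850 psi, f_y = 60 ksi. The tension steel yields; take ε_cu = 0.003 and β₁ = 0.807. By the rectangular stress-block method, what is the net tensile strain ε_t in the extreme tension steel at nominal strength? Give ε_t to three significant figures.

a = A_s f_y/(0.85 f'_c b) = 1.381 in.
β₁ = 0.807, so c = a/β₁ = 1.381/0.807 = 1.711 in.
From the linear strain diagram with ε_cu = 0.003: ε_t = 0.003 (d − c)/c = 0.003 × (19.3 − 1.711)/1.711 = 0.0308.
Since ε_t ≥ 0.005, the section is tension-controlled.

ε_t ≈ 0.0308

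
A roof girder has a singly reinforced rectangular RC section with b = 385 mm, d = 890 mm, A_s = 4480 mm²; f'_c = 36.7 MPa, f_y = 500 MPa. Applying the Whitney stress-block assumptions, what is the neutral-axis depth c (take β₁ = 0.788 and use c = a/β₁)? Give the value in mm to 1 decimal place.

c ≈ 236.7 mm

T = A_s f_y = 4480 × 500 = 2240000 N = 2240 kN.
Setting C = 0.85 f'_c a b equal to T: a = 2240000/(0.85 × 36.7 × 385) = 186.510 mm.
With β₁ = 0.788, c = a/β₁ = 186.510/0.788 = 236.7 mm.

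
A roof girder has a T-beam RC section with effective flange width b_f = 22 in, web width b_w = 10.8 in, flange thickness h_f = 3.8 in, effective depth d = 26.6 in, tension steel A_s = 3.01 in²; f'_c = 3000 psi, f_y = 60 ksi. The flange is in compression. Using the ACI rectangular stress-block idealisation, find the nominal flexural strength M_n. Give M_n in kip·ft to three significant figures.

M_n ≈ 376 kip·ft

Tension: T = A_s f_y = 3.01 × 60 = 180.6 kips.
Try a within the flange: a = T/(0.85 f'_c b_f) = 180.6/(0.85 × 3 × 22) = 3.219 in.
Since a = 3.219 ≤ h_f = 3.8 in, the stress block lies entirely in the flange; analyse as a rectangular beam of width b_f.
M_n = T(d − a/2) = 180.6 × (26.6 − 1.6095) = 4513.3 kip·in.
M_n = 4513.3/12 = 376.11 kip·ft.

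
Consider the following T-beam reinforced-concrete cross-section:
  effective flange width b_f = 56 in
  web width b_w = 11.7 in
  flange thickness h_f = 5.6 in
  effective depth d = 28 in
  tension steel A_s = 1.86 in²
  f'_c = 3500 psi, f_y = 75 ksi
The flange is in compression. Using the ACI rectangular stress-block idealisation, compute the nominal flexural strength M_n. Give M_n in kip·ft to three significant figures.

Tension: T = A_s f_y = 1.86 × 75 = 139.5 kips.
Try a within the flange: a = T/(0.85 f'_c b_f) = 139.5/(0.85 × 3.5 × 56) = 0.837 in.
Since a = 0.837 ≤ h_f = 5.6 in, the stress block lies entirely in the flange; analyse as a rectangular beam of width b_f.
M_n = T(d − a/2) = 139.5 × (28 − 0.4185) = 3847.6 kip·in.
M_n = 3847.6/12 = 320.63 kip·ft.

M_n ≈ 321 kip·ft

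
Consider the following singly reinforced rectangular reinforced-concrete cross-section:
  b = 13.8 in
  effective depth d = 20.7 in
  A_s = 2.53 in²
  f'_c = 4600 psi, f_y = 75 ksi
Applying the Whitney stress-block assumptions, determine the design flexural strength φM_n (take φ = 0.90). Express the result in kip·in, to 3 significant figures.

φM_n ≈ 3230 kip·in

T = A_s f_y = 2.53 × 75 = 189.75 kips.
a = T/(0.85 f'_c b) = 189.75/(0.85 × 4.6 × 13.8) = 3.517 in.
M_n = T(d − a/2) = 189.75 × (20.7 − 1.7585) = 3594.1 kip·in.
φM_n = 0.90 × 3594.1 = 3234.7 kip·in.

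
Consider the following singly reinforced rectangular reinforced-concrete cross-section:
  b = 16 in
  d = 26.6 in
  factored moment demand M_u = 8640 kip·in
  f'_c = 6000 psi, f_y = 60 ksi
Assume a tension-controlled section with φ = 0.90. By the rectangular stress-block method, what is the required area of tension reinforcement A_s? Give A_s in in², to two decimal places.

A_s ≈ 6.62 in²

M_n = M_u/φ = 8640/0.90 = 9600 kip·in.
From M_n = 0.85 f'_c a b (d − a/2):
a = d − √(d² − 2M_n/(0.85 f'_c b)) = 26.6 − √(26.6² − 2 × 9600/(0.85 × 6 × 16)) = 4.868 in.
A_s = 0.85 f'_c a b / f_y = 0.85 × 6 × 4.868 × 16 / 60 = 6.620 in².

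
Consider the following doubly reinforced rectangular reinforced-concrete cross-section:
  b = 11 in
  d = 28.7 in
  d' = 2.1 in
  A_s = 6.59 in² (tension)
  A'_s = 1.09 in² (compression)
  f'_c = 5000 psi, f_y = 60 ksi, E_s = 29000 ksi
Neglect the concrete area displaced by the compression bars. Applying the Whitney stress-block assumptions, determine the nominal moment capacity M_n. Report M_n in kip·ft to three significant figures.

Assume both steels yield.
a = (A_s − A'_s) f_y/(0.85 f'_c b) = (6.59 − 1.09) × 60/(0.85 × 5 × 11) = 7.059 in.
c = a/β₁ = 7.059/0.8 = 8.824 in; ε'_s = 0.003(c − d')/c = 0.0023 ≥ ε_y = 0.0021, so the compression steel yields.
M_n = (A_s − A'_s) f_y (d − a/2) + A'_s f_y (d − d') = 330 × (28.7 − 3.5295) + 65.4 × (28.7 − 2.1) = 8306.3 + 1739.6 = 10045.9 kip·in = 10045.9/12 = 837.16 kip·ft.

M_n ≈ 837 kip·ft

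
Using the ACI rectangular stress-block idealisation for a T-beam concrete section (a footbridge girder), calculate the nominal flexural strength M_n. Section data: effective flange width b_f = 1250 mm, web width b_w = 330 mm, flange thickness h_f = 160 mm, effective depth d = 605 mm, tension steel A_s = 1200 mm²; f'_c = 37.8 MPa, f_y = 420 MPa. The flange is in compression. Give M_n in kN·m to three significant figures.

M_n ≈ 302 kN·m

Tension: T = A_s f_y = 1200 × 420 = 504000 N.
Try a within the flange: a = T/(0.85 f'_c b_f) = 504000/(0.85 × 37.8 × 1250) = 12.55 mm.
Since a = 12.55 ≤ h_f = 160 mm, the stress block lies entirely in the flange; analyse as a rectangular beam of width b_f.
M_n = T(d − a/2) = 504000 × (605 − 6.275) = 301.76 × 10⁶ N·mm.
M_n = 301.76 kN·m.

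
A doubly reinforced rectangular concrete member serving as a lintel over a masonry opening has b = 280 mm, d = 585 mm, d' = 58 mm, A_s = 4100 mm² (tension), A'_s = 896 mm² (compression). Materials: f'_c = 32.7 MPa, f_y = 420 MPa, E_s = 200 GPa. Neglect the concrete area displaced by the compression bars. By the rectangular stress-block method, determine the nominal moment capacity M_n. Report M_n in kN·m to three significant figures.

M_n ≈ 869 kN·m

Assume both tension and compression steel yield.
Net tension couple steel: A_s − A'_s = 3204 mm².
a = (A_s − A'_s) f_y / (0.85 f'_c b) = 1345680/(0.85 × 32.7 × 280) = 172.91 mm.
c = a/β₁ = 172.91/0.816 = 211.90 mm; ε'_s = 0.003(c − d')/c = 0.0022 ≥ f_y/E_s = 0.0021, so compression steel does yield.
M_n = (A_s − A'_s) f_y (d − a/2) + A'_s f_y (d − d') = [1345680 × (585 − 86.455) + 376320 × (585 − 58)] × 10⁻⁶ = 670.88 + 198.32 = 869.20 kN·m.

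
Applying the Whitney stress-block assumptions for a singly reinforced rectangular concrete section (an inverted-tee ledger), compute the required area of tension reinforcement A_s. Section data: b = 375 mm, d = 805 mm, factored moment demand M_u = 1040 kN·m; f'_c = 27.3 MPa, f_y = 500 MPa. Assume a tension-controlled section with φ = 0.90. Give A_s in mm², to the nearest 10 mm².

A_s ≈ 3250 mm²

M_n = M_u/φ = 1040/0.90 = 1155.56 kN·m.
With M_n = 0.85 f'_c a b (d − a/2), solve the quadratic for a:
a = d − √(d² − 2M_n/(0.85 f'_c b)) = 805 − √(805² − 2 × 1155.56×10⁶/(0.85 × 27.3 × 375)) = 186.59 mm.
A_s = 0.85 f'_c a b / f_y = 0.85 × 27.3 × 186.59 × 375 / 500 = 3247.4 mm².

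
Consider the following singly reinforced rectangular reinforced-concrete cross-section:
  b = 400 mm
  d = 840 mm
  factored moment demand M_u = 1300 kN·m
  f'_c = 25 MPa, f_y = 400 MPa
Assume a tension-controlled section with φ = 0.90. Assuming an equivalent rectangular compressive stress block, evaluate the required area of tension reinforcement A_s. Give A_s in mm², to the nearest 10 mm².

A_s ≈ 5000 mm²

M_n = M_u/φ = 1300/0.90 = 1444.44 kN·m.
With M_n = 0.85 f'_c a b (d − a/2), solve the quadratic for a:
a = d − √(d² − 2M_n/(0.85 f'_c b)) = 840 − √(840² − 2 × 1444.44×10⁶/(0.85 × 25 × 400)) = 235.24 mm.
A_s = 0.85 f'_c a b / f_y = 0.85 × 25 × 235.24 × 400 / 400 = 4998.9 mm².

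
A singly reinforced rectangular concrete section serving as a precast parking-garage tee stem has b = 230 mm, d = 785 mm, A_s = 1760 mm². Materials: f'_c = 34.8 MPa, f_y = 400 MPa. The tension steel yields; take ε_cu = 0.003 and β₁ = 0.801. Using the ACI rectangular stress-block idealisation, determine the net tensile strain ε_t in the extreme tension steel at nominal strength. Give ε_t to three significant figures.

ε_t ≈ 0.0152

a = A_s f_y/(0.85 f'_c b) = 103.48 mm.
β₁ = 0.801, so c = a/β₁ = 103.48/0.801 = 129.19 mm.
From the linear strain diagram with ε_cu = 0.003: ε_t = 0.003 (d − c)/c = 0.003 × (785 − 129.19)/129.19 = 0.0152.
Since ε_t ≥ 0.005, the section is tension-controlled.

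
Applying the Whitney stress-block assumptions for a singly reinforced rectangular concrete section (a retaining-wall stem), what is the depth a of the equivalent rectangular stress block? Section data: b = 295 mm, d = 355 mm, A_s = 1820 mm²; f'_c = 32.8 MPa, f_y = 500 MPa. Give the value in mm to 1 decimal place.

a ≈ 110.6 mm

T = A_s f_y = 1820 × 500 = 910000 N = 910 kN.
Setting C = 0.85 f'_c a b equal to T: a = 910000/(0.85 × 32.8 × 295) = 110.6 mm.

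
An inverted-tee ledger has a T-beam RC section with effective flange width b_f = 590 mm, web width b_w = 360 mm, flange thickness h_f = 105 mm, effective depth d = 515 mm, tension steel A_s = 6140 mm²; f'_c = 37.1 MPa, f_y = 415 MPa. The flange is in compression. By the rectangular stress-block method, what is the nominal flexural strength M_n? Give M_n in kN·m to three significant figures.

M_n ≈ 1130 kN·m

Tension: T = A_s f_y = 6140 × 415 = 2548100 N.
Try a within the flange: a = T/(0.85 f'_c b_f) = 2548100/(0.85 × 37.1 × 590) = 136.95 mm.
a = 136.95 > h_f = 105 mm: the block extends into the web. Split into flange-overhang and web parts.
C_f = 0.85 f'_c (b_f − b_w) h_f = 0.85 × 37.1 × (590 − 360) × 105 = 761570 N.
Remaining web compression depth: a_w = (T − C_f)/(0.85 f'_c b_w) = (2548100 − 761570)/(0.85 × 37.1 × 360) = 157.37 mm.
M_n = C_f(d − h_f/2) + (T − C_f)(d − a_w/2) = 761570 × (515 − 52.5) + 1786530 × (515 − 78.685) = 352.23 + 779.49 = 1131.72 × 10⁶ N·mm.
M_n = 1131.72 kN·m.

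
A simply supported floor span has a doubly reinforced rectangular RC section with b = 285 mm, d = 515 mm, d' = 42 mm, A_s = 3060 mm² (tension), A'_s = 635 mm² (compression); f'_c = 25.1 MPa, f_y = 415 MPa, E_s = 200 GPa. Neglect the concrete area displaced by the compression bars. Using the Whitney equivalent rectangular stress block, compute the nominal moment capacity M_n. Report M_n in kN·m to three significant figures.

Assume both tension and compression steel yield.
Net tension couple steel: A_s − A'_s = 2425 mm².
a = (A_s − A'_s) f_y / (0.85 f'_c b) = 1006375/(0.85 × 25.1 × 285) = 165.51 mm.
c = a/β₁ = 165.51/0.85 = 194.72 mm; ε'_s = 0.003(c − d')/c = 0.0024 ≥ f_y/E_s = 0.0021, so compression steel does yield.
M_n = (A_s − A'_s) f_y (d − a/2) + A'_s f_y (d − d') = [1006375 × (515 − 82.755) + 263525 × (515 − 42)] × 10⁻⁶ = 435.00 + 124.65 = 559.65 kN·m.

M_n ≈ 560 kN·m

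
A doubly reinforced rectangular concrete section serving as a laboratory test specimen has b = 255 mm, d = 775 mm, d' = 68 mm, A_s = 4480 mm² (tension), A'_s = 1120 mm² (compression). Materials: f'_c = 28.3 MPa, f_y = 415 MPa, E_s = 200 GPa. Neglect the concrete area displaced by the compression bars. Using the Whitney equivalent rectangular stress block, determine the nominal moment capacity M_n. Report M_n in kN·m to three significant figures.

Assume both tension and compression steel yield.
Net tension couple steel: A_s − A'_s = 3360 mm².
a = (A_s − A'_s) f_y / (0.85 f'_c b) = 1394400/(0.85 × 28.3 × 255) = 227.32 mm.
c = a/β₁ = 227.32/0.848 = 268.07 mm; ε'_s = 0.003(c − d')/c = 0.0022 ≥ f_y/E_s = 0.0021, so compression steel does yield.
M_n = (A_s − A'_s) f_y (d − a/2) + A'_s f_y (d − d') = [1394400 × (775 − 113.66) + 464800 × (775 − 68)] × 10⁻⁶ = 922.17 + 328.61 = 1250.78 kN·m.

M_n ≈ 1250 kN·m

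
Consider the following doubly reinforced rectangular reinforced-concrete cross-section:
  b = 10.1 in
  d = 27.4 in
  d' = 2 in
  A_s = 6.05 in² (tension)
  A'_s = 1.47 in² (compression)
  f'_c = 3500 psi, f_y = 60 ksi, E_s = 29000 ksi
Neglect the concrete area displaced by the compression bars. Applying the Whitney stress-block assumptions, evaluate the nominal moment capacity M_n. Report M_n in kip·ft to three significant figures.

Assume both steels yield.
a = (A_s − A'_s) f_y/(0.85 f'_c b) = (6.05 − 1.47) × 60/(0.85 × 3.5 × 10.1) = 9.146 in.
c = a/β₁ = 9.146/0.85 = 10.760 in; ε'_s = 0.003(c − d')/c = 0.0024 ≥ ε_y = 0.0021, so the compression steel yields.
M_n = (A_s − A'_s) f_y (d − a/2) + A'_s f_y (d − d') = 274.8 × (27.4 − 4.573) + 88.2 × (27.4 − 2) = 6272.9 + 2240.3 = 8513.2 kip·in = 8513.2/12 = 709.43 kip·ft.

M_n ≈ 709 kip·ft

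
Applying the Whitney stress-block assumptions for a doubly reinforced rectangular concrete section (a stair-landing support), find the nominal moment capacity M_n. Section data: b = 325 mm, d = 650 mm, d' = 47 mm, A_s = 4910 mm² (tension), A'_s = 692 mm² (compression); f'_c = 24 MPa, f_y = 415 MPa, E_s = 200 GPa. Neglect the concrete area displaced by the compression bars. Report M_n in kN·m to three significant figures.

M_n ≈ 1080 kN·m

Assume both tension and compression steel yield.
Net tension couple steel: A_s − A'_s = 4218 mm².
a = (A_s − A'_s) f_y / (0.85 f'_c b) = 1750470/(0.85 × 24 × 325) = 264.02 mm.
c = a/β₁ = 264.02/0.85 = 310.61 mm; ε'_s = 0.003(c − d')/c = 0.0025 ≥ f_y/E_s = 0.0021, so compression steel does yield.
M_n = (A_s − A'_s) f_y (d − a/2) + A'_s f_y (d − d') = [1750470 × (650 − 132.01) + 287180 × (650 − 47)] × 10⁻⁶ = 906.73 + 173.17 = 1079.90 kN·m.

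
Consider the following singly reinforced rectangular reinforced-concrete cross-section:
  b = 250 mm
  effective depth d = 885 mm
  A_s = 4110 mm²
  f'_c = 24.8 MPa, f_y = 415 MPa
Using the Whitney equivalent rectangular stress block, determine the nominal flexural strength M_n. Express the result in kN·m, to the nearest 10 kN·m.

M_n ≈ 1230 kN·m

T = A_s f_y = 4110 × 415 = 1705650 N = 1705.65 kN.
From C = T: a = T/(0.85 f'_c b) = 1705650/(0.85 × 24.8 × 250) = 323.65 mm.
M_n = T(d − a/2) = 1705.65 kN × (885 − 161.825) mm = 1233.48 kN·m.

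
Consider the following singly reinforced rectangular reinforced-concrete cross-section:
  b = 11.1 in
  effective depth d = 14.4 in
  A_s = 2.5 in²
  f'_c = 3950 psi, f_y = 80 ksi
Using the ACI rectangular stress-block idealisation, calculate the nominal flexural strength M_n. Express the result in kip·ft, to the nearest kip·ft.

T = A_s f_y = 2.5 × 80 = 200 kips.
a = T/(0.85 f'_c b) = 200/(0.85 × 3.95 × 11.1) = 5.366 in.
M_n = T(d − a/2) = 200 × (14.4 − 2.683) = 2343.4 kip·in = 2343.4/12 = 195.28 kip·ft.

M_n ≈ 195 kip·ft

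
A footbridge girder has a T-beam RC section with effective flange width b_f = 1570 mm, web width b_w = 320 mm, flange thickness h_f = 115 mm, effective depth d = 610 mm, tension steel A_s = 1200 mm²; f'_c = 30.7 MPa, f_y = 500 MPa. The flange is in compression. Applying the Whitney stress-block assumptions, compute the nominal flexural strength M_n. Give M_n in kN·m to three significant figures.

Tension: T = A_s f_y = 1200 × 500 = 600000 N.
Try a within the flange: a = T/(0.85 f'_c b_f) = 600000/(0.85 × 30.7 × 1570) = 14.65 mm.
Since a = 14.65 ≤ h_f = 115 mm, the stress block lies entirely in the flange; analyse as a rectangular beam of width b_f.
M_n = T(d − a/2) = 600000 × (610 − 7.325) = 361.61 × 10⁶ N·mm.
M_n = 361.61 kN·m.

M_n ≈ 362 kN·m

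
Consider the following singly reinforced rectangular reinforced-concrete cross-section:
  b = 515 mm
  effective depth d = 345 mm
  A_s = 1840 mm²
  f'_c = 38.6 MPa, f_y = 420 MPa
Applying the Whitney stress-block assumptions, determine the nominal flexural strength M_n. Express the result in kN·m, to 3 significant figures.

T = A_s f_y = 1840 × 420 = 772800 N = 772.8 kN.
From C = T: a = T/(0.85 f'_c b) = 772800/(0.85 × 38.6 × 515) = 45.74 mm.
M_n = T(d − a/2) = 772.8 kN × (345 − 22.87) mm = 248.94 kN·m.

M_n ≈ 249 kN·m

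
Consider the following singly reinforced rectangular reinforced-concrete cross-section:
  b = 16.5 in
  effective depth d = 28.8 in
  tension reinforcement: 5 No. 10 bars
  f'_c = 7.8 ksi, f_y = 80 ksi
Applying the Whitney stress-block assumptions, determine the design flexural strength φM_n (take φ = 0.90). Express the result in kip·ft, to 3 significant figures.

φM_n ≈ 1010 kip·ft

A_s = 5 × 1.27 = 6.35 in².
T = A_s f_y = 6.35 × 80 = 508 kips.
a = T/(0.85 f'_c b) = 508/(0.85 × 7.8 × 16.5) = 4.644 in.
M_n = T(d − a/2) = 508 × (28.8 − 2.322) = 13450.8 kip·in = 13450.8/12 = 1120.90 kip·ft.
φM_n = 0.90 × 1120.90 = 1008.81 kip·ft.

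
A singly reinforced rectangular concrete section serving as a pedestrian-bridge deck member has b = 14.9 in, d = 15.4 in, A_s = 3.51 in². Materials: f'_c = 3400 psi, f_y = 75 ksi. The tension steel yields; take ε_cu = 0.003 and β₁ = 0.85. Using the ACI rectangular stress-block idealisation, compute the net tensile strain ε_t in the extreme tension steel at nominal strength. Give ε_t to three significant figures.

a = A_s f_y/(0.85 f'_c b) = 6.113 in.
β₁ = 0.85, so c = a/β₁ = 6.113/0.85 = 7.192 in.
From the linear strain diagram with ε_cu = 0.003: ε_t = 0.003 (d − c)/c = 0.003 × (15.4 − 7.192)/7.192 = 0.00342.
ε_t < 0.004 — the section is over-reinforced for flexure under ACI limits.

ε_t ≈ 0.00342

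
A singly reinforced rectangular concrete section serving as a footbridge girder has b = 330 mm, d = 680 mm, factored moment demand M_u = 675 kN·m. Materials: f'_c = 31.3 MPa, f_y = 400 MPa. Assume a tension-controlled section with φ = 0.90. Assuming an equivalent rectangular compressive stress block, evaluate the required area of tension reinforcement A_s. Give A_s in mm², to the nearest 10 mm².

M_n = M_u/φ = 675/0.90 = 750 kN·m.
With M_n = 0.85 f'_c a b (d − a/2), solve the quadratic for a:
a = d − √(d² − 2M_n/(0.85 f'_c b)) = 680 − √(680² − 2 × 750×10⁶/(0.85 × 31.3 × 330)) = 140.05 mm.
A_s = 0.85 f'_c a b / f_y = 0.85 × 31.3 × 140.05 × 330 / 400 = 3074.0 mm².

A_s ≈ 3070 mm²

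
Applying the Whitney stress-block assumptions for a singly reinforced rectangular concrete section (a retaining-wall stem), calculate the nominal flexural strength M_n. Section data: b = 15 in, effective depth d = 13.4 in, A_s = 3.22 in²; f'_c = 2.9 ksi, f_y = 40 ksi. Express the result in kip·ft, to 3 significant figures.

M_n ≈ 125 kip·ft

T = A_s f_y = 3.22 × 40 = 128.8 kips.
a = T/(0.85 f'_c b) = 128.8/(0.85 × 2.9 × 15) = 3.483 in.
M_n = T(d − a/2) = 128.8 × (13.4 − 1.7415) = 1501.6 kip·in = 1501.6/12 = 125.13 kip·ft.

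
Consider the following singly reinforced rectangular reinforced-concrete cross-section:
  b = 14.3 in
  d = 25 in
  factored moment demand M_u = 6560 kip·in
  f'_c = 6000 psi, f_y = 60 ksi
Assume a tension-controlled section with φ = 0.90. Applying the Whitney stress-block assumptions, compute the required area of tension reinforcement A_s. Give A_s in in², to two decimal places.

A_s ≈ 5.33 in²

M_n = M_u/φ = 6560/0.90 = 7288.89 kip·in.
From M_n = 0.85 f'_c a b (d − a/2):
a = d − √(d² − 2M_n/(0.85 f'_c b)) = 25 − √(25² − 2 × 7288.89/(0.85 × 6 × 14.3)) = 4.382 in.
A_s = 0.85 f'_c a b / f_y = 0.85 × 6 × 4.382 × 14.3 / 60 = 5.326 in².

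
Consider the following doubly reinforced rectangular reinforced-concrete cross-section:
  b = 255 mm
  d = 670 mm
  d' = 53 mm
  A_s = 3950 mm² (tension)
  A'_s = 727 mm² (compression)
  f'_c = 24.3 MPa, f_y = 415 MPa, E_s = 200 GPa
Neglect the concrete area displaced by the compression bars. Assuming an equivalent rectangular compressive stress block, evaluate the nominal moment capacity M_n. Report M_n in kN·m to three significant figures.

M_n ≈ 912 kN·m

Assume both tension and compression steel yield.
Net tension couple steel: A_s − A'_s = 3223 mm².
a = (A_s − A'_s) f_y / (0.85 f'_c b) = 1337545/(0.85 × 24.3 × 255) = 253.95 mm.
c = a/β₁ = 253.95/0.85 = 298.76 mm; ε'_s = 0.003(c − d')/c = 0.0025 ≥ f_y/E_s = 0.0021, so compression steel does yield.
M_n = (A_s − A'_s) f_y (d − a/2) + A'_s f_y (d − d') = [1337545 × (670 − 126.975) + 301705 × (670 − 53)] × 10⁻⁶ = 726.32 + 186.15 = 912.47 kN·m.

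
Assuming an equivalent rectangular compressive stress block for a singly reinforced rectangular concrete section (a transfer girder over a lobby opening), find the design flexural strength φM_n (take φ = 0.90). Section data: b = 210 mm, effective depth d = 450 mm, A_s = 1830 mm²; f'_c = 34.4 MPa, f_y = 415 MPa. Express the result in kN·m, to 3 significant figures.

φM_n ≈ 265 kN·m

T = A_s f_y = 1830 × 415 = 759450 N = 759.45 kN.
From C = T: a = T/(0.85 f'_c b) = 759450/(0.85 × 34.4 × 210) = 123.68 mm.
M_n = T(d − a/2) = 759.45 kN × (450 − 61.84) mm = 294.79 kN·m.
φM_n = 0.90 × 294.79 = 265.31 kN·m.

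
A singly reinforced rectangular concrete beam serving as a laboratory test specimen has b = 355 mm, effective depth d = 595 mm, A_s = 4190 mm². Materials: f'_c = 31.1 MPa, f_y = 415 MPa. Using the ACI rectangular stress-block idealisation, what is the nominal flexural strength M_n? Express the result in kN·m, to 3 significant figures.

T = A_s f_y = 4190 × 415 = 1738850 N = 1738.85 kN.
From C = T: a = T/(0.85 f'_c b) = 1738850/(0.85 × 31.1 × 355) = 185.29 mm.
M_n = T(d − a/2) = 1738.85 kN × (595 − 92.645) mm = 873.52 kN·m.

M_n ≈ 874 kN·m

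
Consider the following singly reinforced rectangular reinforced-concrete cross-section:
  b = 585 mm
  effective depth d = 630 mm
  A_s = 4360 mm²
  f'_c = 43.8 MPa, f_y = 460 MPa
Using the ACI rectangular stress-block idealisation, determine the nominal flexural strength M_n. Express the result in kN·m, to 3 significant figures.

M_n ≈ 1170 kN·m

T = A_s f_y = 4360 × 460 = 2005600 N = 2005.6 kN.
From C = T: a = T/(0.85 f'_c b) = 2005600/(0.85 × 43.8 × 585) = 92.09 mm.
M_n = T(d − a/2) = 2005.6 kN × (630 − 46.045) mm = 1171.18 kN·m.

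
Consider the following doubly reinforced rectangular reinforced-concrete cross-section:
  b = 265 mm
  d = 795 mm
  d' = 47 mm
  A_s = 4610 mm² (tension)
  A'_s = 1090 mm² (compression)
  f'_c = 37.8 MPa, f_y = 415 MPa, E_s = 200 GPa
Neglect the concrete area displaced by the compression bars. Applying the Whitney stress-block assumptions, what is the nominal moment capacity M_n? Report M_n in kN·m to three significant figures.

Assume both tension and compression steel yield.
Net tension couple steel: A_s − A'_s = 3520 mm².
a = (A_s − A'_s) f_y / (0.85 f'_c b) = 1460800/(0.85 × 37.8 × 265) = 171.57 mm.
c = a/β₁ = 171.57/0.78 = 219.96 mm; ε'_s = 0.003(c − d')/c = 0.0024 ≥ f_y/E_s = 0.0021, so compression steel does yield.
M_n = (A_s − A'_s) f_y (d − a/2) + A'_s f_y (d − d') = [1460800 × (795 − 85.785) + 452350 × (795 − 47)] × 10⁻⁶ = 1036.02 + 338.36 = 1374.38 kN·m.

M_n ≈ 1370 kN·m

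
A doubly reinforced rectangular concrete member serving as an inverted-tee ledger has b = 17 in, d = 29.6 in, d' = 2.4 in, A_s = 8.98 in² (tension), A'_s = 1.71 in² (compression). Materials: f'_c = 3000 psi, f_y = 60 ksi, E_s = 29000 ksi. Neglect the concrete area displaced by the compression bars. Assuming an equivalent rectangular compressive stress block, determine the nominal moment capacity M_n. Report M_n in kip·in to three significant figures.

Assume both steels yield.
a = (A_s − A'_s) f_y/(0.85 f'_c b) = (8.98 − 1.71) × 60/(0.85 × 3 × 17) = 10.062 in.
c = a/β₁ = 10.062/0.85 = 11.838 in; ε'_s = 0.003(c − d')/c = 0.0024 ≥ ε_y = 0.0021, so the compression steel yields.
M_n = (A_s − A'_s) f_y (d − a/2) + A'_s f_y (d − d') = 436.2 × (29.6 − 5.031) + 102.6 × (29.6 − 2.4) = 10717.0 + 2790.7 = 13507.7 kip·in.

M_n ≈ 13500 kip·in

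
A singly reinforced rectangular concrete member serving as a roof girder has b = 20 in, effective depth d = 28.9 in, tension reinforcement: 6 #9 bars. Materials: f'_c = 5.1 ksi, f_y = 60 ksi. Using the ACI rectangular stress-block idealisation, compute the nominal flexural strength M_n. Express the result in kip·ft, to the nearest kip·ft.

M_n ≈ 805 kip·ft

A_s = 6 × 1 = 6 in².
T = A_s f_y = 6 × 60 = 360 kips.
a = T/(0.85 f'_c b) = 360/(0.85 × 5.1 × 20) = 4.152 in.
M_n = T(d − a/2) = 360 × (28.9 − 2.076) = 9656.6 kip·in = 9656.6/12 = 804.72 kip·ft.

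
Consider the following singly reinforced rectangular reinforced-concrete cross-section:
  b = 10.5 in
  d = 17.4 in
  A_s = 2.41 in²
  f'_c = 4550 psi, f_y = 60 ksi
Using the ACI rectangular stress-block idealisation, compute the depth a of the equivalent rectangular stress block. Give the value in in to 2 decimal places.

T = A_s f_y = 2.41 × 60 = 144.6 kips.
a = T/(0.85 f'_c b) = 144.6/(0.85 × 4.55 × 10.5) = 3.56 in.

a ≈ 3.56 in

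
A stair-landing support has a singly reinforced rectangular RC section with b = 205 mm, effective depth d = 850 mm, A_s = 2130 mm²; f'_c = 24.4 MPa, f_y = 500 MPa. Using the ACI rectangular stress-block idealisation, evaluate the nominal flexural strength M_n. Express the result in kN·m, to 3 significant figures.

M_n ≈ 772 kN·m

T = A_s f_y = 2130 × 500 = 1065000 N = 1065 kN.
From C = T: a = T/(0.85 f'_c b) = 1065000/(0.85 × 24.4 × 205) = 250.49 mm.
M_n = T(d − a/2) = 1065 kN × (850 − 125.245) mm = 771.86 kN·m.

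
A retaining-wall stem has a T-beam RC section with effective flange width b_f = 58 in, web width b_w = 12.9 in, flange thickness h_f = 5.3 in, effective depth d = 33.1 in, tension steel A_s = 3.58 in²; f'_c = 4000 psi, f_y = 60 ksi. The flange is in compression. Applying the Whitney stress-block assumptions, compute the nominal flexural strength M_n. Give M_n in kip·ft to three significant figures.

Tension: T = A_s f_y = 3.58 × 60 = 214.8 kips.
Try a within the flange: a = T/(0.85 f'_c b_f) = 214.8/(0.85 × 4 × 58) = 1.089 in.
Since a = 1.089 ≤ h_f = 5.3 in, the stress block lies entirely in the flange; analyse as a rectangular beam of width b_f.
M_n = T(d − a/2) = 214.8 × (33.1 − 0.5445) = 6992.9 kip·in.
M_n = 6992.9/12 = 582.74 kip·ft.

M_n ≈ 583 kip·ft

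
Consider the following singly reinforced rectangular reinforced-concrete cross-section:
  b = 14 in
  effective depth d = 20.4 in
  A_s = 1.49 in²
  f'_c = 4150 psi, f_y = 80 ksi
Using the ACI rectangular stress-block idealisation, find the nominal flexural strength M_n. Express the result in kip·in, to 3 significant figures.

T = A_s f_y = 1.49 × 80 = 119.2 kips.
a = T/(0.85 f'_c b) = 119.2/(0.85 × 4.15 × 14) = 2.414 in.
M_n = T(d − a/2) = 119.2 × (20.4 − 1.207) = 2287.8 kip·in.

M_n ≈ 2290 kip·in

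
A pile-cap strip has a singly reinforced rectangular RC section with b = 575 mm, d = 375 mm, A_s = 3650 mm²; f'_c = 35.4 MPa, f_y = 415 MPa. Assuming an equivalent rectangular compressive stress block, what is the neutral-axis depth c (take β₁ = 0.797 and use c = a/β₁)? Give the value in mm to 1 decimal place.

c ≈ 109.8 mm

T = A_s f_y = 3650 × 415 = 1514750 N = 1514.75 kN.
Setting C = 0.85 f'_c a b equal to T: a = 1514750/(0.85 × 35.4 × 575) = 87.549 mm.
With β₁ = 0.797, c = a/β₁ = 87.549/0.797 = 109.8 mm.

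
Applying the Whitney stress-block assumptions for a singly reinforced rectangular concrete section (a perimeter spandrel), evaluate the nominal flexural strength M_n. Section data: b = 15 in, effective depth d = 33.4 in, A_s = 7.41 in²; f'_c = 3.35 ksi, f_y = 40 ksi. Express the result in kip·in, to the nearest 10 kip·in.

T = A_s f_y = 7.41 × 40 = 296.4 kips.
a = T/(0.85 f'_c b) = 296.4/(0.85 × 3.35 × 15) = 6.939 in.
M_n = T(d − a/2) = 296.4 × (33.4 − 3.4695) = 8871.4 kip·in.

M_n ≈ 8870 kip·in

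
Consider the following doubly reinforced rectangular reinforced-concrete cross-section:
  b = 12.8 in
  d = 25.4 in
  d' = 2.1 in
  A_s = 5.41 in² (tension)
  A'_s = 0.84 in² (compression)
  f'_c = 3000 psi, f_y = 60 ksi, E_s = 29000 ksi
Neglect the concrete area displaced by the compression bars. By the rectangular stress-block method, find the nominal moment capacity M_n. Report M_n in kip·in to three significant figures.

Assume both steels yield.
a = (A_s − A'_s) f_y/(0.85 f'_c b) = (5.41 − 0.84) × 60/(0.85 × 3 × 12.8) = 8.401 in.
c = a/β₁ = 8.401/0.85 = 9.884 in; ε'_s = 0.003(c − d')/c = 0.0024 ≥ ε_y = 0.0021, so the compression steel yields.
M_n = (A_s − A'_s) f_y (d − a/2) + A'_s f_y (d − d') = 274.2 × (25.4 − 4.2005) + 50.4 × (25.4 − 2.1) = 5812.9 + 1174.3 = 6987.2 kip·in.

M_n ≈ 6990 kip·in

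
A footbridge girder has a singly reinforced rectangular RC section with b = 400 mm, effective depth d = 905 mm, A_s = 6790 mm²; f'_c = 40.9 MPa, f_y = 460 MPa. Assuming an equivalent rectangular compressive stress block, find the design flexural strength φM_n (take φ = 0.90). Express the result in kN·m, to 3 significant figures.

φM_n ≈ 2230 kN·m

T = A_s f_y = 6790 × 460 = 3123400 N = 3123.4 kN.
From C = T: a = T/(0.85 f'_c b) = 3123400/(0.85 × 40.9 × 400) = 224.61 mm.
M_n = T(d − a/2) = 3123.4 kN × (905 − 112.305) mm = 2475.90 kN·m.
φM_n = 0.90 × 2475.90 = 2228.31 kN·m.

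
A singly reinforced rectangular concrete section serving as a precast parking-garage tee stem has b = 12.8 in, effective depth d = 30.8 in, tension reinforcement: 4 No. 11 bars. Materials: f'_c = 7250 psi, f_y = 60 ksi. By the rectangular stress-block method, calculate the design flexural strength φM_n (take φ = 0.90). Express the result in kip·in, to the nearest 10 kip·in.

φM_n ≈ 9580 kip·in

A_s = 4 × 1.56 = 6.24 in².
T = A_s f_y = 6.24 × 60 = 374.4 kips.
a = T/(0.85 f'_c b) = 374.4/(0.85 × 7.25 × 12.8) = 4.746 in.
M_n = T(d − a/2) = 374.4 × (30.8 − 2.373) = 10643.1 kip·in.
φM_n = 0.90 × 10643.1 = 9578.8 kip·in.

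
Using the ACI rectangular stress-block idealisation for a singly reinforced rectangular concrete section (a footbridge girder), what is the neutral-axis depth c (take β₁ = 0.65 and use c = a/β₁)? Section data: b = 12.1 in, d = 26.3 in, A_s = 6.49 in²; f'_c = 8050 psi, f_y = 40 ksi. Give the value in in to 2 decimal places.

T = A_s f_y = 6.49 × 40 = 259.6 kips.
a = T/(0.85 f'_c b) = 259.6/(0.85 × 8.05 × 12.1) = 3.1355 in.
With β₁ = 0.65, c = a/β₁ = 3.1355/0.65 = 4.82 in.

c ≈ 4.82 in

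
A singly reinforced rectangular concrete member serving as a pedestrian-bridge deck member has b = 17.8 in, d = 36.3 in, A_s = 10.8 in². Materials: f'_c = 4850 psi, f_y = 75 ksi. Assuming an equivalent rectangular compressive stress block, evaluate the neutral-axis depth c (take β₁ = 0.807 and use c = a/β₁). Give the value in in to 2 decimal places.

c ≈ 13.68 in

T = A_s f_y = 10.8 × 75 = 810 kips.
a = T/(0.85 f'_c b) = 810/(0.85 × 4.85 × 17.8) = 11.0384 in.
With β₁ = 0.807, c = a/β₁ = 11.0384/0.807 = 13.68 in.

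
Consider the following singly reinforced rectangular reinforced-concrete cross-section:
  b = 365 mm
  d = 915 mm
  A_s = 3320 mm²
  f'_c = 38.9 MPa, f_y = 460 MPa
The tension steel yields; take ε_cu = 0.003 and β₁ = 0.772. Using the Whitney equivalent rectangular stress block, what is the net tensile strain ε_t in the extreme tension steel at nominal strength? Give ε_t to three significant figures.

a = A_s f_y/(0.85 f'_c b) = 126.54 mm.
β₁ = 0.772, so c = a/β₁ = 126.54/0.772 = 163.91 mm.
From the linear strain diagram with ε_cu = 0.003: ε_t = 0.003 (d − c)/c = 0.003 × (915 − 163.91)/163.91 = 0.0137.
Since ε_t ≥ 0.005, the section is tension-controlled.

ε_t ≈ 0.0137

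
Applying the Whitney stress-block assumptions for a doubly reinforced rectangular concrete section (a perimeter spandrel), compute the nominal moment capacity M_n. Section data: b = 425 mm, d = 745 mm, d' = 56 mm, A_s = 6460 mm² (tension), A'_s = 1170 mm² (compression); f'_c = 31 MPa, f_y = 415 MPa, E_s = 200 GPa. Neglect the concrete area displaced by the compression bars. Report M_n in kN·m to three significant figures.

Assume both tension and compression steel yield.
Net tension couple steel: A_s − A'_s = 5290 mm².
a = (A_s − A'_s) f_y / (0.85 f'_c b) = 2195350/(0.85 × 31 × 425) = 196.04 mm.
c = a/β₁ = 196.04/0.829 = 236.48 mm; ε'_s = 0.003(c − d')/c = 0.0023 ≥ f_y/E_s = 0.0021, so compression steel does yield.
M_n = (A_s − A'_s) f_y (d − a/2) + A'_s f_y (d − d') = [2195350 × (745 − 98.02) + 485550 × (745 − 56)] × 10⁻⁶ = 1420.35 + 334.54 = 1754.89 kN·m.

M_n ≈ 1750 kN·m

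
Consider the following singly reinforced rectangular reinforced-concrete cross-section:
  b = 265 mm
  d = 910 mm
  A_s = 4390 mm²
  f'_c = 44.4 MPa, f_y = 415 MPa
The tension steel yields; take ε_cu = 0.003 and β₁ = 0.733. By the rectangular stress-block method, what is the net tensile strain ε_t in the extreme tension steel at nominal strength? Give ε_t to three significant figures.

ε_t ≈ 0.00799

a = A_s f_y/(0.85 f'_c b) = 182.16 mm.
β₁ = 0.733, so c = a/β₁ = 182.16/0.733 = 248.51 mm.
From the linear strain diagram with ε_cu = 0.003: ε_t = 0.003 (d − c)/c = 0.003 × (910 − 248.51)/248.51 = 0.00799.
Since ε_t ≥ 0.005, the section is tension-controlled.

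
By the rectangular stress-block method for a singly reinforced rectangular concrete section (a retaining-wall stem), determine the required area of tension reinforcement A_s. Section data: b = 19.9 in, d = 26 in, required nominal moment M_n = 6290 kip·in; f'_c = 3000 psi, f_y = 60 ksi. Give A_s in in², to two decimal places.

From M_n = 0.85 f'_c a b (d − a/2):
a = d − √(d² − 2M_n/(0.85 f'_c b)) = 26 − √(26² − 2 × 6290/(0.85 × 3 × 19.9)) = 5.310 in.
A_s = 0.85 f'_c a b / f_y = 0.85 × 3 × 5.310 × 19.9 / 60 = 4.491 in².

A_s ≈ 4.49 in²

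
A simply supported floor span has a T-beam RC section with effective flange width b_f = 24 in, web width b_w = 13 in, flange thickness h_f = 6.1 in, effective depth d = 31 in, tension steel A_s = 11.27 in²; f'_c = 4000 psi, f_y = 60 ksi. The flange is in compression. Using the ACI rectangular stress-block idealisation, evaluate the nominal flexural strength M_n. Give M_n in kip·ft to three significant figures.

M_n ≈ 1500 kip·ft

Tension: T = A_s f_y = 11.27 × 60 = 676.2 kips.
Try a within the flange: a = T/(0.85 f'_c b_f) = 676.2/(0.85 × 4 × 24) = 8.287 in.
a = 8.287 > h_f = 6.1 in: the block extends into the web. Split into flange-overhang and web parts.
C_f = 0.85 f'_c (b_f − b_w) h_f = 0.85 × 4 × (24 − 13) × 6.1 = 228.1 kips.
Remaining web compression depth: a_w = (T − C_f)/(0.85 f'_c b_w) = (676.2 − 228.1)/(0.85 × 4 × 13) = 10.138 in.
M_n = C_f(d − h_f/2) + (T − C_f)(d − a_w/2) = 228.1 × (31 − 3.05) + 448.1 × (31 − 5.069) = 6375.4 + 11619.7 = 17995.1 kip·in.
M_n = 17995.1/12 = 1499.59 kip·ft.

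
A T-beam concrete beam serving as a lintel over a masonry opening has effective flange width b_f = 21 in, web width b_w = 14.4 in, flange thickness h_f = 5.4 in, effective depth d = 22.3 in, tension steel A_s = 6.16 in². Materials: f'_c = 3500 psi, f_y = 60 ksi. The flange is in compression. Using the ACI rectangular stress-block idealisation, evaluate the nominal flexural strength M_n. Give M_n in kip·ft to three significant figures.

M_n ≈ 595 kip·ft

Tension: T = A_s f_y = 6.16 × 60 = 369.6 kips.
Try a within the flange: a = T/(0.85 f'_c b_f) = 369.6/(0.85 × 3.5 × 21) = 5.916 in.
a = 5.916 > h_f = 5.4 in: the block extends into the web. Split into flange-overhang and web parts.
C_f = 0.85 f'_c (b_f − b_w) h_f = 0.85 × 3.5 × (21 − 14.4) × 5.4 = 106.0 kips.
Remaining web compression depth: a_w = (T − C_f)/(0.85 f'_c b_w) = (369.6 − 106.0)/(0.85 × 3.5 × 14.4) = 6.153 in.
M_n = C_f(d − h_f/2) + (T − C_f)(d − a_w/2) = 106.0 × (22.3 − 2.7) + 263.6 × (22.3 − 3.0765) = 2077.6 + 5067.3 = 7144.9 kip·in.
M_n = 7144.9/12 = 595.41 kip·ft.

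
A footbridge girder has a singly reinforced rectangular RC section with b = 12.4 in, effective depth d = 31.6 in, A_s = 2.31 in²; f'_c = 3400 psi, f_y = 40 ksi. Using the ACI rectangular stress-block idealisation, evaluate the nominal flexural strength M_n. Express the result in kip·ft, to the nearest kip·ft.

T = A_s f_y = 2.31 × 40 = 92.4 kips.
a = T/(0.85 f'_c b) = 92.4/(0.85 × 3.4 × 12.4) = 2.578 in.
M_n = T(d − a/2) = 92.4 × (31.6 − 1.289) = 2800.7 kip·in = 2800.7/12 = 233.39 kip·ft.

M_n ≈ 233 kip·ft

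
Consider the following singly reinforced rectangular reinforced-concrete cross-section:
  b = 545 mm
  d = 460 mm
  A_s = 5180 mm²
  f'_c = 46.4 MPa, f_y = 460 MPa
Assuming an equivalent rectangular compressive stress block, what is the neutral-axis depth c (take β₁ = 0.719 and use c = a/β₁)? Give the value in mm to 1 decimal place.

c ≈ 154.2 mm

T = A_s f_y = 5180 × 460 = 2382800 N = 2382.8 kN.
Setting C = 0.85 f'_c a b equal to T: a = 2382800/(0.85 × 46.4 × 545) = 110.855 mm.
With β₁ = 0.719, c = a/β₁ = 110.855/0.719 = 154.2 mm.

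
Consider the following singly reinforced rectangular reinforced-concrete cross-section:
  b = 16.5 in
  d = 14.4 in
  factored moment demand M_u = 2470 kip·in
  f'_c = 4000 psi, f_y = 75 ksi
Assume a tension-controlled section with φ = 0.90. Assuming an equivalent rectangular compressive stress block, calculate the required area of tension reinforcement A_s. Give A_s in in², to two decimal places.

A_s ≈ 2.94 in²

M_n = M_u/φ = 2470/0.90 = 2744.44 kip·in.
From M_n = 0.85 f'_c a b (d − a/2):
a = d − √(d² − 2M_n/(0.85 f'_c b)) = 14.4 − √(14.4² − 2 × 2744.44/(0.85 × 4 × 16.5)) = 3.935 in.
A_s = 0.85 f'_c a b / f_y = 0.85 × 4 × 3.935 × 16.5 / 75 = 2.943 in².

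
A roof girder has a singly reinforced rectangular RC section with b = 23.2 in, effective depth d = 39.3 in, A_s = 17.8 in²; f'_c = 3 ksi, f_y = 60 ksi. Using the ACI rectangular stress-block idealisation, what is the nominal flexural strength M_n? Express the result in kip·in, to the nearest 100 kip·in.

T = A_s f_y = 17.8 × 60 = 1068 kips.
a = T/(0.85 f'_c b) = 1068/(0.85 × 3 × 23.2) = 18.053 in.
M_n = T(d − a/2) = 1068 × (39.3 − 9.0265) = 32332.1 kip·in.

M_n ≈ 32300 kip·in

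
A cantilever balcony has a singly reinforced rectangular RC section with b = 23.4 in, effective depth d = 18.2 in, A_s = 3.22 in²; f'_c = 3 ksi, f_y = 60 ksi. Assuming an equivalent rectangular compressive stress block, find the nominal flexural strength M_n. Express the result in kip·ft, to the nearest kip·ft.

M_n ≈ 267 kip·ft

T = A_s f_y = 3.22 × 60 = 193.2 kips.
a = T/(0.85 f'_c b) = 193.2/(0.85 × 3 × 23.4) = 3.238 in.
M_n = T(d − a/2) = 193.2 × (18.2 − 1.619) = 3203.4 kip·in = 3203.4/12 = 266.95 kip·ft.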